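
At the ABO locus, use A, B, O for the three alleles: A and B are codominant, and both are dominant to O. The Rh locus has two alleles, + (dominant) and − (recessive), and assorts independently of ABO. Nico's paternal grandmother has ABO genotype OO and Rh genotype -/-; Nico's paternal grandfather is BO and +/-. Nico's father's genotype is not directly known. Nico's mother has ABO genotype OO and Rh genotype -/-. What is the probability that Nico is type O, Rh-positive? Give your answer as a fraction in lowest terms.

3/16

Nico's father's ABO genotype from OO × BO: 1/2 BO, 1/2 OO.
Crossing each possibility with the mother OO and summing P(type O): 1/2·1/2 + 1/2·1 = 3/4.
Similarly for Rh via the father's Rh distribution: P(Rh+) = 1/4.
Independent loci: 3/4 × 1/4 = 3/16.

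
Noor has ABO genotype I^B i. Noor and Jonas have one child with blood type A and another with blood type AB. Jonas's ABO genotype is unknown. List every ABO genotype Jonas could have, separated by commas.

For each candidate genotype of Jonas, check whether crossing it with I^B i can produce every observed child phenotype.
  I^A I^A → possible child types {A, AB} ✓
  I^A I^B → possible child types {A, B, AB} ✓
  I^A i → possible child types {O, A, B, AB} ✓
  I^B I^B → possible child types {B} ✗
  I^B i → possible child types {O, B} ✗
  i i → possible child types {O, B} ✗

I^A I^A, I^A I^B, I^A i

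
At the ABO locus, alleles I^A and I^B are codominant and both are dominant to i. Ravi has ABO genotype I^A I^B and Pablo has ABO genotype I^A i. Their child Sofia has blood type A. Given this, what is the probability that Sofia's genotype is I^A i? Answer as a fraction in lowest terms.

Cross I^A I^B × I^A i → 1/4 I^A I^A, 1/4 I^A I^B, 1/4 I^A i, 1/4 I^B i.
Type-A genotypes among offspring: I^A I^A (1/4), I^A i (1/4); total 1/2.
P(I^A i | type A) = (1/4) / (1/2) = 1/2.

1/2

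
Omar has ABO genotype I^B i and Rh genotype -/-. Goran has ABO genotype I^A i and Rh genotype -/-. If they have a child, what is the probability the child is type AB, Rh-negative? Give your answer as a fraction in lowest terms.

1/4

ABO cross I^B i × I^A i → offspring phenotypes: 1/4 O, 1/4 A, 1/4 B, 1/4 AB.
Rh cross -/- × -/- → 1 Rh-.
Independent loci: P(type AB, Rh-negative) = 1/4 × 1 = 1/4.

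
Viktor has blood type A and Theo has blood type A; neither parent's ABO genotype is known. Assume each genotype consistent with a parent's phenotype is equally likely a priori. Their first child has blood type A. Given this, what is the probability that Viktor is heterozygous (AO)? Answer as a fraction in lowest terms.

7/15

Possible genotypes: Viktor ∈ {AA, AO}; Theo ∈ {AA, AO}.
Weight each parental genotype pair by prior × P(type-A child):
  AA × AA: posterior weight 4/15.
  AA × AO: posterior weight 4/15.
  AO × AA: posterior weight 4/15.
  AO × AO: posterior weight 1/5.
Sum the posterior weight over pairs where Viktor is AO: 7/15.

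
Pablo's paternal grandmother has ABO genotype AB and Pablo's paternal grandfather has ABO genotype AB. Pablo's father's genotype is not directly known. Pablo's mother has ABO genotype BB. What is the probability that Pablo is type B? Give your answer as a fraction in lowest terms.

Pablo's father's ABO genotype from AB × AB: 1/4 AA, 1/2 AB, 1/4 BB.
Crossing each possibility with the mother BB and summing P(type B): 1/4·0 + 1/2·1/2 + 1/4·1 = 1/2.

1/2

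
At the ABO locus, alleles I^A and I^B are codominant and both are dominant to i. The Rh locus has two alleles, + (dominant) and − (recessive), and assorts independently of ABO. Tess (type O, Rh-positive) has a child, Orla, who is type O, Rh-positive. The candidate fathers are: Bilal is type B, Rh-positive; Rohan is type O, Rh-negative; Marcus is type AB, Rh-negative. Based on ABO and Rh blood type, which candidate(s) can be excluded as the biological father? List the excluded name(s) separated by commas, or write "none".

A candidate is excluded only if no genotype consistent with his phenotype could produce a type O, Rh-positive child with a type O, Rh-positive mother.
Marcus (type AB, Rh-): no genotype consistent with that phenotype can produce a type-O Rh+ child with a type-O mother.

Marcus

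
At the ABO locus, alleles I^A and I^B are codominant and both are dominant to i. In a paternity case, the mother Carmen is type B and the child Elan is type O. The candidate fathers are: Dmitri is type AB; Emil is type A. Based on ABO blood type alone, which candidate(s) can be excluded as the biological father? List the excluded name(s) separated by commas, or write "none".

Dmitri

A candidate is excluded only if no genotype consistent with his phenotype could produce a type O child with a type B mother.
Dmitri (type AB): no genotype consistent with that phenotype can produce a type-O child with a type-B mother.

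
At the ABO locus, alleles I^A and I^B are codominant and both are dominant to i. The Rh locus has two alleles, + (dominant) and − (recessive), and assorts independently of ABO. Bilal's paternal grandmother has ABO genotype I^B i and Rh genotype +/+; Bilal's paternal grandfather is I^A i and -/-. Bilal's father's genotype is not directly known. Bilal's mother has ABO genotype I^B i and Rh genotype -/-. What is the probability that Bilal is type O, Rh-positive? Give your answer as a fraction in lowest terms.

Bilal's father's ABO genotype from I^B i × I^A i: 1/4 I^A I^B, 1/4 I^A i, 1/4 I^B i, 1/4 i i.
Crossing each possibility with the mother I^B i and summing P(type O): 1/4·0 + 1/4·1/4 + 1/4·1/4 + 1/4·1/2 = 1/4.
Similarly for Rh via the father's Rh distribution: P(Rh+) = 1/2.
Independent loci: 1/4 × 1/2 = 1/8.

1/8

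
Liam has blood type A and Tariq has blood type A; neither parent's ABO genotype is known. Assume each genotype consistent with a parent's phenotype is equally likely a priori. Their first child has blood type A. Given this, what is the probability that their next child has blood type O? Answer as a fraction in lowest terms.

Possible genotypes: Liam ∈ {AA, AO}; Tariq ∈ {AA, AO}.
Weight each parental genotype pair by prior × P(type-A child):
  AA × AA: posterior weight 4/15; P(next child type O) = 0.
  AA × AO: posterior weight 4/15; P(next child type O) = 0.
  AO × AA: posterior weight 4/15; P(next child type O) = 0.
  AO × AO: posterior weight 1/5; P(next child type O) = 1/4.
Weighted sum = 1/20.

1/20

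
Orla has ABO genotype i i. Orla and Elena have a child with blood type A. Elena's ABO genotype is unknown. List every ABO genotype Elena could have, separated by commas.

For each candidate genotype of Elena, check whether crossing it with i i can produce every observed child phenotype.
  I^A I^A → possible child types {A} ✓
  I^A I^B → possible child types {A, B} ✓
  I^A i → possible child types {O, A} ✓
  I^B I^B → possible child types {B} ✗
  I^B i → possible child types {O, B} ✗
  i i → possible child types {O} ✗

I^A I^A, I^A I^B, I^A i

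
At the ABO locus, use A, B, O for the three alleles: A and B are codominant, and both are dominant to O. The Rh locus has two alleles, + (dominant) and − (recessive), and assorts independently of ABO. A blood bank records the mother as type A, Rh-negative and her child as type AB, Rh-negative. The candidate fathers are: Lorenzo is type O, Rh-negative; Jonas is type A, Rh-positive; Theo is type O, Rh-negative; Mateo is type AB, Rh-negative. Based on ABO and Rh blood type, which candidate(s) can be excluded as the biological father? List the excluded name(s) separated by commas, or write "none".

Lorenzo, Jonas, Theo

A candidate is excluded only if no genotype consistent with his phenotype could produce a type AB, Rh-negative child with a type A, Rh-negative mother.
Lorenzo (type O, Rh-): no genotype consistent with that phenotype can produce a type-AB Rh- child with a type-A mother.
Jonas (type A, Rh+): no genotype consistent with that phenotype can produce a type-AB Rh- child with a type-A mother.
Theo (type O, Rh-): no genotype consistent with that phenotype can produce a type-AB Rh- child with a type-A mother.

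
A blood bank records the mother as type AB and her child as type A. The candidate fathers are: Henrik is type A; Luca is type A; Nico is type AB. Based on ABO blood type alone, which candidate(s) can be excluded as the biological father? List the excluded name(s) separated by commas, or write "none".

none

A candidate is excluded only if no genotype consistent with his phenotype could produce a type A child with a type AB mother.
Every candidate has at least one consistent genotype combination, so none can be excluded.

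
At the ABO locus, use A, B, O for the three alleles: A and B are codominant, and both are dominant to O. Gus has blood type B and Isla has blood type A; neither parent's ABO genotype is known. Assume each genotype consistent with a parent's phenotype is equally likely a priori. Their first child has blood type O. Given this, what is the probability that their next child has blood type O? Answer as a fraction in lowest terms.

1/4

Possible genotypes: Gus ∈ {BB, BO}; Isla ∈ {AA, AO}.
Weight each parental genotype pair by prior × P(type-O child):
  BO × AO: posterior weight 1; P(next child type O) = 1/4.
Weighted sum = 1/4.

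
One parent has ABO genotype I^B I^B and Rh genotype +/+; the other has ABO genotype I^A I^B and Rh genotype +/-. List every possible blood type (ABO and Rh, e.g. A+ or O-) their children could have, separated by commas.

Gametes from I^B I^B × I^A I^B give offspring ABO genotypes I^A I^B, I^B I^B, i.e. phenotypes B, AB.
Rh cross +/+ × +/- → phenotypes Rh+.
Combining independently: B+, AB+.

B+, AB+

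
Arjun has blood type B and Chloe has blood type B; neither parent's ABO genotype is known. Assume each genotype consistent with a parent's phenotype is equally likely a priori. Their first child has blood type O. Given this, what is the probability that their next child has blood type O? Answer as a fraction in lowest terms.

Possible genotypes: Arjun ∈ {I^B I^B, I^B i}; Chloe ∈ {I^B I^B, I^B i}.
Weight each parental genotype pair by prior × P(type-O child):
  I^B i × I^B i: posterior weight 1; P(next child type O) = 1/4.
Weighted sum = 1/4.

1/4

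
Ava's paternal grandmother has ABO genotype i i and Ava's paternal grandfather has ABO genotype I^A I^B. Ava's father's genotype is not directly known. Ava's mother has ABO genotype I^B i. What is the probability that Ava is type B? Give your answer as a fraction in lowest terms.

Ava's father's ABO genotype from i i × I^A I^B: 1/2 I^A i, 1/2 I^B i.
Crossing each possibility with the mother I^B i and summing P(type B): 1/2·1/4 + 1/2·3/4 = 1/2.

1/2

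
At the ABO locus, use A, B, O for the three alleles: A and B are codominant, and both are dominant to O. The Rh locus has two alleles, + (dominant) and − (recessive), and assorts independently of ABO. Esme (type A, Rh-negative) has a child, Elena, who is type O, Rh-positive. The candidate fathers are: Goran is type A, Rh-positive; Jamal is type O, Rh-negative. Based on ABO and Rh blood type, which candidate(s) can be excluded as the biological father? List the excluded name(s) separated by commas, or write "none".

Jamal

A candidate is excluded only if no genotype consistent with his phenotype could produce a type O, Rh-positive child with a type A, Rh-negative mother.
Jamal (type O, Rh-): no genotype consistent with that phenotype can produce a type-O Rh+ child with a type-A mother.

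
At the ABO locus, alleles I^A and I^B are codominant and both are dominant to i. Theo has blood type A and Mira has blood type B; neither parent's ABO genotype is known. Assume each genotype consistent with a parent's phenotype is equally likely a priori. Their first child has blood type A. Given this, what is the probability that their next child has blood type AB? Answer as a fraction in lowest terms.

Possible genotypes: Theo ∈ {I^A I^A, I^A i}; Mira ∈ {I^B I^B, I^B i}.
Weight each parental genotype pair by prior × P(type-A child):
  I^A I^A × I^B i: posterior weight 2/3; P(next child type AB) = 1/2.
  I^A i × I^B i: posterior weight 1/3; P(next child type AB) = 1/4.
Weighted sum = 5/12.

5/12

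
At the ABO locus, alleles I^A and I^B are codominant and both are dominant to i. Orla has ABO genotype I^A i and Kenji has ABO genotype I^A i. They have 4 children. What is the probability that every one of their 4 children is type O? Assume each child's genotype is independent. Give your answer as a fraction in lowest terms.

ABO cross I^A i × I^A i → 1/4 O, 3/4 A.
So P(type O) = 1/4 per child.
All 4 independent: (1/4)^4 = 1/256.

1/256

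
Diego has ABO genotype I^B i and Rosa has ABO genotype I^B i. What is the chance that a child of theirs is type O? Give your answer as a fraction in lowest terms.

1/4

ABO cross I^B i × I^B i → offspring phenotypes: 1/4 O, 3/4 B.
So P(type O) = 1/4.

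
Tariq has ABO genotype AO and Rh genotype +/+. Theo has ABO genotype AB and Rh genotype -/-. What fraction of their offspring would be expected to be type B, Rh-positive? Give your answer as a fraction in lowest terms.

1/4

ABO cross AO × AB → offspring phenotypes: 1/2 A, 1/4 B, 1/4 AB.
Rh cross +/+ × -/- → 1 Rh+.
Independent loci: P(type B, Rh-positive) = 1/4 × 1 = 1/4.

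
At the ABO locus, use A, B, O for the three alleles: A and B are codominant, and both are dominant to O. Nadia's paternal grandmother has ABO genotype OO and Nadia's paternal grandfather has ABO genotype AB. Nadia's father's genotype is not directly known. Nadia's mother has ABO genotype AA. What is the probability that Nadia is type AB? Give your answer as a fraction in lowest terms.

1/4

Nadia's father's ABO genotype from OO × AB: 1/2 AO, 1/2 BO.
Crossing each possibility with the mother AA and summing P(type AB): 1/2·0 + 1/2·1/2 = 1/4.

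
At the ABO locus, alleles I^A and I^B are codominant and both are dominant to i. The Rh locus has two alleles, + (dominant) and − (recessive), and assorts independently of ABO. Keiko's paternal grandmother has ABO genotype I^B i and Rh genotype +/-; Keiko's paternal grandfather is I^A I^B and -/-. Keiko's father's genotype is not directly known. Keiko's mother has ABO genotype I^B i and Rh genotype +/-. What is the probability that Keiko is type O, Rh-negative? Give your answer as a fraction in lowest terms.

Keiko's father's ABO genotype from I^B i × I^A I^B: 1/4 I^A I^B, 1/4 I^A i, 1/4 I^B I^B, 1/4 I^B i.
Crossing each possibility with the mother I^B i and summing P(type O): 1/4·0 + 1/4·1/4 + 1/4·0 + 1/4·1/4 = 1/8.
Similarly for Rh via the father's Rh distribution: P(Rh-) = 3/8.
Independent loci: 1/8 × 3/8 = 3/64.

3/64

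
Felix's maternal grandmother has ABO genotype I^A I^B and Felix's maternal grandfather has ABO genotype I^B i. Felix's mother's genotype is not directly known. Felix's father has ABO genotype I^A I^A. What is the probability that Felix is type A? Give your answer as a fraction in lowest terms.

1/2

Felix's mother's ABO genotype from I^A I^B × I^B i: 1/4 I^A I^B, 1/4 I^A i, 1/4 I^B I^B, 1/4 I^B i.
Crossing each possibility with the father I^A I^A and summing P(type A): 1/4·1/2 + 1/4·1 + 1/4·0 + 1/4·1/2 = 1/2.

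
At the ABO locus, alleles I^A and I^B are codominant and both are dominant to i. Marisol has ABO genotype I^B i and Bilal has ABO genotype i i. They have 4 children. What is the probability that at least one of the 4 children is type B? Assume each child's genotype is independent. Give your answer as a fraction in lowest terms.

ABO cross I^B i × i i → 1/2 O, 1/2 B.
So P(type B) = 1/2 per child.
P(none) = (1/2)^4 = 1/16; P(at least one) = 1 − 1/16 = 15/16.

15/16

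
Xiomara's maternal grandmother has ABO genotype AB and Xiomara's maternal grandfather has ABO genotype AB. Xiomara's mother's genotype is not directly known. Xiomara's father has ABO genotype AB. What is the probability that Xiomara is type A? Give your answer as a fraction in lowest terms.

1/4

Xiomara's mother's ABO genotype from AB × AB: 1/4 AA, 1/2 AB, 1/4 BB.
Crossing each possibility with the father AB and summing P(type A): 1/4·1/2 + 1/2·1/4 + 1/4·0 = 1/4.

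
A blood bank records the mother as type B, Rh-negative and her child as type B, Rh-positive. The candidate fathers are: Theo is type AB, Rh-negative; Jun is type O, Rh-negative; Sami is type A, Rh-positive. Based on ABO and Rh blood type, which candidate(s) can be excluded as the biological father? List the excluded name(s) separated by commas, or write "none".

A candidate is excluded only if no genotype consistent with his phenotype could produce a type B, Rh-positive child with a type B, Rh-negative mother.
Theo (type AB, Rh-): no genotype consistent with that phenotype can produce a type-B Rh+ child with a type-B mother.
Jun (type O, Rh-): no genotype consistent with that phenotype can produce a type-B Rh+ child with a type-B mother.

Theo, Jun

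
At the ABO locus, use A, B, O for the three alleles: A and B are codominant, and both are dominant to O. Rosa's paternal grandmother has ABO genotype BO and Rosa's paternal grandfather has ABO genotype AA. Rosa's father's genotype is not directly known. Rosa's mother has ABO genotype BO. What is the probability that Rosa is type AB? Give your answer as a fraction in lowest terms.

1/4

Rosa's father's ABO genotype from BO × AA: 1/2 AB, 1/2 AO.
Crossing each possibility with the mother BO and summing P(type AB): 1/2·1/4 + 1/2·1/4 = 1/4.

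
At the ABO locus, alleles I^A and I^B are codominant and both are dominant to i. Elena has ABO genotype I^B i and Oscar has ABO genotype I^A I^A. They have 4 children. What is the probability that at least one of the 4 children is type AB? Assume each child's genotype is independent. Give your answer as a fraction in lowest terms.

ABO cross I^B i × I^A I^A → 1/2 A, 1/2 AB.
So P(type AB) = 1/2 per child.
P(none) = (1/2)^4 = 1/16; P(at least one) = 1 − 1/16 = 15/16.

15/16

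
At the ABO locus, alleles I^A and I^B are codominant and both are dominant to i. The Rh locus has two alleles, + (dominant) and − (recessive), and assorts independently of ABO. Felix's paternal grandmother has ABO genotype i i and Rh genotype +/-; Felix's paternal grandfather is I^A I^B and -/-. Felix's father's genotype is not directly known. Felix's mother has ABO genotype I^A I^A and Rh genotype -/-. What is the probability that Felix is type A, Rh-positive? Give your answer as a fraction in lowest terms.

Felix's father's ABO genotype from i i × I^A I^B: 1/2 I^A i, 1/2 I^B i.
Crossing each possibility with the mother I^A I^A and summing P(type A): 1/2·1 + 1/2·1/2 = 3/4.
Similarly for Rh via the father's Rh distribution: P(Rh+) = 1/4.
Independent loci: 3/4 × 1/4 = 3/16.

3/16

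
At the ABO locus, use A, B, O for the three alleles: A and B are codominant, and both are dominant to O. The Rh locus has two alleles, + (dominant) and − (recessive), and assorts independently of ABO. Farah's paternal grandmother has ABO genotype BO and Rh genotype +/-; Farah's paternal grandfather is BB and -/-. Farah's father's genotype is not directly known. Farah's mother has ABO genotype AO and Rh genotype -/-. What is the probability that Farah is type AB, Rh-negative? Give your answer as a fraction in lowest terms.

Farah's father's ABO genotype from BO × BB: 1/2 BB, 1/2 BO.
Crossing each possibility with the mother AO and summing P(type AB): 1/2·1/2 + 1/2·1/4 = 3/8.
Similarly for Rh via the father's Rh distribution: P(Rh-) = 3/4.
Independent loci: 3/8 × 3/4 = 9/32.

9/32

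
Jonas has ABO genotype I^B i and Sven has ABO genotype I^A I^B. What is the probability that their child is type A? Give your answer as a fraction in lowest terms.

1/4

ABO cross I^B i × I^A I^B → offspring phenotypes: 1/4 A, 1/2 B, 1/4 AB.
So P(type A) = 1/4.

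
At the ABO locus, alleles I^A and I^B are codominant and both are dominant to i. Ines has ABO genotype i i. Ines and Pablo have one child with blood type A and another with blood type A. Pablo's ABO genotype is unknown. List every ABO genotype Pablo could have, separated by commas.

I^A I^A, I^A I^B, I^A i

For each candidate genotype of Pablo, check whether crossing it with i i can produce every observed child phenotype.
  I^A I^A → possible child types {A} ✓
  I^A I^B → possible child types {A, B} ✓
  I^A i → possible child types {O, A} ✓
  I^B I^B → possible child types {B} ✗
  I^B i → possible child types {O, B} ✗
  i i → possible child types {O} ✗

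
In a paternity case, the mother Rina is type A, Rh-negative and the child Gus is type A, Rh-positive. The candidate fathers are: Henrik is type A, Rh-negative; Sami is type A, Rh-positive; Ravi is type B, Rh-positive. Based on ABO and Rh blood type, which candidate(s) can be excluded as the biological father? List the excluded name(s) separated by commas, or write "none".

Henrik

A candidate is excluded only if no genotype consistent with his phenotype could produce a type A, Rh-positive child with a type A, Rh-negative mother.
Henrik (type A, Rh-): no genotype consistent with that phenotype can produce a type-A Rh+ child with a type-A mother.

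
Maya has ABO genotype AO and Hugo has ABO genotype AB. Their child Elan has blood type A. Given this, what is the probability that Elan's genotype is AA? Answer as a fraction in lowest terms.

Cross AO × AB → 1/4 AA, 1/4 AB, 1/4 AO, 1/4 BO.
Type-A genotypes among offspring: AA (1/4), AO (1/4); total 1/2.
P(AA | type A) = (1/4) / (1/2) = 1/2.

1/2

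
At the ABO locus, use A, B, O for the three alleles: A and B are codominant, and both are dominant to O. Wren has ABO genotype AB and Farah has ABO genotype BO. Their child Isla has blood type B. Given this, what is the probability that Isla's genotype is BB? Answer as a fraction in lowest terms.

1/2

Cross AB × BO → 1/4 AB, 1/4 AO, 1/4 BB, 1/4 BO.
Type-B genotypes among offspring: BB (1/4), BO (1/4); total 1/2.
P(BB | type B) = (1/4) / (1/2) = 1/2.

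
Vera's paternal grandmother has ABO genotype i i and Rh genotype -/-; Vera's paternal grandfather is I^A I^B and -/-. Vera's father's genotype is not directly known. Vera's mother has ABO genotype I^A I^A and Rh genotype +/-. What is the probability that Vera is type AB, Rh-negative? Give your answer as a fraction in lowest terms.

Vera's father's ABO genotype from i i × I^A I^B: 1/2 I^A i, 1/2 I^B i.
Crossing each possibility with the mother I^A I^A and summing P(type AB): 1/2·0 + 1/2·1/2 = 1/4.
Similarly for Rh via the father's Rh distribution: P(Rh-) = 1/2.
Independent loci: 1/4 × 1/2 = 1/8.

1/8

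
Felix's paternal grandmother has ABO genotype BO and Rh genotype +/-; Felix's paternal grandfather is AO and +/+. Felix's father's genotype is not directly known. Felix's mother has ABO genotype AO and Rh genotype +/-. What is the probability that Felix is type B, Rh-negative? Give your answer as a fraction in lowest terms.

Felix's father's ABO genotype from BO × AO: 1/4 AB, 1/4 AO, 1/4 BO, 1/4 OO.
Crossing each possibility with the mother AO and summing P(type B): 1/4·1/4 + 1/4·0 + 1/4·1/4 + 1/4·0 = 1/8.
Similarly for Rh via the father's Rh distribution: P(Rh-) = 1/8.
Independent loci: 1/8 × 1/8 = 1/64.

1/64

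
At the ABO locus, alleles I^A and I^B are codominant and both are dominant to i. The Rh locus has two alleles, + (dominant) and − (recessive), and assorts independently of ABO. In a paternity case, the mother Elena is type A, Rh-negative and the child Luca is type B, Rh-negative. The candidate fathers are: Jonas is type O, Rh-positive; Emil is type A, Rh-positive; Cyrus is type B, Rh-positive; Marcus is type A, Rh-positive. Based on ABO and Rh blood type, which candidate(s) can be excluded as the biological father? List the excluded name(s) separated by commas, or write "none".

Jonas, Emil, Marcus

A candidate is excluded only if no genotype consistent with his phenotype could produce a type B, Rh-negative child with a type A, Rh-negative mother.
Jonas (type O, Rh+): no genotype consistent with that phenotype can produce a type-B Rh- child with a type-A mother.
Emil (type A, Rh+): no genotype consistent with that phenotype can produce a type-B Rh- child with a type-A mother.
Marcus (type A, Rh+): no genotype consistent with that phenotype can produce a type-B Rh- child with a type-A mother.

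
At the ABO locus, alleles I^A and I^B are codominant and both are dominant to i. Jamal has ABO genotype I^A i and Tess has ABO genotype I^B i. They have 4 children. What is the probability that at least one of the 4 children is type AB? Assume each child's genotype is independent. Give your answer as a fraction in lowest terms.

ABO cross I^A i × I^B i → 1/4 O, 1/4 A, 1/4 B, 1/4 AB.
So P(type AB) = 1/4 per child.
P(none) = (3/4)^4 = 81/256; P(at least one) = 1 − 81/256 = 175/256.

175/256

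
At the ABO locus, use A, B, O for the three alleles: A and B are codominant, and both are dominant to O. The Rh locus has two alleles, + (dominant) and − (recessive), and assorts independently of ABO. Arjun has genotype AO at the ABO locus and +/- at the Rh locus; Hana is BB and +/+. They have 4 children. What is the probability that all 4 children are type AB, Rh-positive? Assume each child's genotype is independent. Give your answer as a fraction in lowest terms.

ABO cross AO × BB → 1/2 B, 1/2 AB.
Rh cross +/- × +/+ → 1 Rh+; so P(type AB, Rh-positive) = 1/2 × 1 = 1/2 per child.
All 4 independent: (1/2)^4 = 1/16.

1/16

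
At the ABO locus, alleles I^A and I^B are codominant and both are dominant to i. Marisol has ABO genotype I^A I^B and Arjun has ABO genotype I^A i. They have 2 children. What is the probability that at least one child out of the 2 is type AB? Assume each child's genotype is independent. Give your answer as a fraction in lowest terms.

ABO cross I^A I^B × I^A i → 1/2 A, 1/4 B, 1/4 AB.
So P(type AB) = 1/4 per child.
P(none) = (3/4)^2 = 9/16; P(at least one) = 1 − 9/16 = 7/16.

7/16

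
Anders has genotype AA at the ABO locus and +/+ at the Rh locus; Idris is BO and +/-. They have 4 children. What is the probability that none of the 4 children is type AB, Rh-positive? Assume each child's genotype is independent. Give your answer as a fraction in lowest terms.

ABO cross AA × BO → 1/2 A, 1/2 AB.
Rh cross +/+ × +/- → 1 Rh+; so P(type AB, Rh-positive) = 1/2 × 1 = 1/2 per child.
P(not type AB, Rh-positive) = 1/2 for one child; (1/2)^4 = 1/16.

1/16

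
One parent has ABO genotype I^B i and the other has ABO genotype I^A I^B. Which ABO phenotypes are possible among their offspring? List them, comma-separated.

Gametes from I^B i × I^A I^B give offspring ABO genotypes I^A I^B, I^A i, I^B I^B, I^B i, i.e. phenotypes A, B, AB.

A, B, AB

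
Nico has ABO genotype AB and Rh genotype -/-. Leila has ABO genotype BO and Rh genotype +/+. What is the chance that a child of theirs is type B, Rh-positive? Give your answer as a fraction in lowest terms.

1/2

ABO cross AB × BO → offspring phenotypes: 1/4 A, 1/2 B, 1/4 AB.
Rh cross -/- × +/+ → 1 Rh+.
Independent loci: P(type B, Rh-positive) = 1/2 × 1 = 1/2.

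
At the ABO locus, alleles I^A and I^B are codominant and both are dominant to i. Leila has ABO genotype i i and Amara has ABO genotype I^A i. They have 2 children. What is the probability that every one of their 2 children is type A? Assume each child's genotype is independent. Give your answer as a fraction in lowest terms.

ABO cross i i × I^A i → 1/2 O, 1/2 A.
So P(type A) = 1/2 per child.
All 2 independent: (1/2)^2 = 1/4.

1/4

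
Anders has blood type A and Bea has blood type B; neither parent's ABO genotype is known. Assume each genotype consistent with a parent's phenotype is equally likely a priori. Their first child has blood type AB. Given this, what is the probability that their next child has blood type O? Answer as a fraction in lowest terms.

1/36

Possible genotypes: Anders ∈ {I^A I^A, I^A i}; Bea ∈ {I^B I^B, I^B i}.
Weight each parental genotype pair by prior × P(type-AB child):
  I^A I^A × I^B I^B: posterior weight 4/9; P(next child type O) = 0.
  I^A I^A × I^B i: posterior weight 2/9; P(next child type O) = 0.
  I^A i × I^B I^B: posterior weight 2/9; P(next child type O) = 0.
  I^A i × I^B i: posterior weight 1/9; P(next child type O) = 1/4.
Weighted sum = 1/36.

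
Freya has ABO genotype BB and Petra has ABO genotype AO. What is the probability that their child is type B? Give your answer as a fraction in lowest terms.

1/2

ABO cross BB × AO → offspring phenotypes: 1/2 B, 1/2 AB.
So P(type B) = 1/2.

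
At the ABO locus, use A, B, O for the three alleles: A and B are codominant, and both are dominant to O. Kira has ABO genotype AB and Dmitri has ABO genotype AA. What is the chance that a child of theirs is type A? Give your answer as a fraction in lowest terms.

1/2

ABO cross AB × AA → offspring phenotypes: 1/2 A, 1/2 AB.
So P(type A) = 1/2.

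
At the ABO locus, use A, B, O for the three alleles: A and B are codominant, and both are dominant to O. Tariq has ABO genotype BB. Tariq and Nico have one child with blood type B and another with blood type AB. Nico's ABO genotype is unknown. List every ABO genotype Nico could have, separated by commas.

AB, AO

For each candidate genotype of Nico, check whether crossing it with BB can produce every observed child phenotype.
  AA → possible child types {AB} ✗
  AB → possible child types {B, AB} ✓
  AO → possible child types {B, AB} ✓
  BB → possible child types {B} ✗
  BO → possible child types {B} ✗
  OO → possible child types {B} ✗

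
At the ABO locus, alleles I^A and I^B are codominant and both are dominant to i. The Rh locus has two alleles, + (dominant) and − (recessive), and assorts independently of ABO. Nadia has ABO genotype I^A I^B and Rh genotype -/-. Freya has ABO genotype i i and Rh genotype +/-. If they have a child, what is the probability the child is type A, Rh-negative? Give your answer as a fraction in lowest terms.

1/4

ABO cross I^A I^B × i i → offspring phenotypes: 1/2 A, 1/2 B.
Rh cross -/- × +/- → 1/2 Rh+, 1/2 Rh-.
Independent loci: P(type A, Rh-negative) = 1/2 × 1/2 = 1/4.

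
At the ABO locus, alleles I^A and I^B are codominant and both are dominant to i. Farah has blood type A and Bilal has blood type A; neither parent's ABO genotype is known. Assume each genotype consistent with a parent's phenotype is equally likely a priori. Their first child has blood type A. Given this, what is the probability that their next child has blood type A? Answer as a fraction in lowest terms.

19/20

Possible genotypes: Farah ∈ {I^A I^A, I^A i}; Bilal ∈ {I^A I^A, I^A i}.
Weight each parental genotype pair by prior × P(type-A child):
  I^A I^A × I^A I^A: posterior weight 4/15; P(next child type A) = 1.
  I^A I^A × I^A i: posterior weight 4/15; P(next child type A) = 1.
  I^A i × I^A I^A: posterior weight 4/15; P(next child type A) = 1.
  I^A i × I^A i: posterior weight 1/5; P(next child type A) = 3/4.
Weighted sum = 19/20.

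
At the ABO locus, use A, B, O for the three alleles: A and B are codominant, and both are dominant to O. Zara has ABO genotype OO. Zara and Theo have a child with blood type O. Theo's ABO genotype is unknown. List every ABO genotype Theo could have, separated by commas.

AO, BO, OO

For each candidate genotype of Theo, check whether crossing it with OO can produce every observed child phenotype.
  AA → possible child types {A} ✗
  AB → possible child types {A, B} ✗
  AO → possible child types {O, A} ✓
  BB → possible child types {B} ✗
  BO → possible child types {O, B} ✓
  OO → possible child types {O} ✓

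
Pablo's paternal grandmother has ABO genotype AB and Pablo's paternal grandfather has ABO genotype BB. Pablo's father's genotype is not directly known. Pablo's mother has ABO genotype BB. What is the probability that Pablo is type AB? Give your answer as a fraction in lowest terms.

Pablo's father's ABO genotype from AB × BB: 1/2 AB, 1/2 BB.
Crossing each possibility with the mother BB and summing P(type AB): 1/2·1/2 + 1/2·0 = 1/4.

1/4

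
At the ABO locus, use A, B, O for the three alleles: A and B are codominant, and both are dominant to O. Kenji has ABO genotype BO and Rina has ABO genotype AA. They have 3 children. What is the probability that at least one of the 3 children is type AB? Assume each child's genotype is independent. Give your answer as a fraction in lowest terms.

ABO cross BO × AA → 1/2 A, 1/2 AB.
So P(type AB) = 1/2 per child.
P(none) = (1/2)^3 = 1/8; P(at least one) = 1 − 1/8 = 7/8.

7/8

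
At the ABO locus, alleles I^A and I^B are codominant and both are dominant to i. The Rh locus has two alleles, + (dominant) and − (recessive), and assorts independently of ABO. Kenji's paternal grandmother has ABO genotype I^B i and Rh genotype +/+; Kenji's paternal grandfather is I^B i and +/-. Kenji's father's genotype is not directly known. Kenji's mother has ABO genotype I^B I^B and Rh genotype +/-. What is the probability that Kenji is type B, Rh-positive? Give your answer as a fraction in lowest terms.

Kenji's father's ABO genotype from I^B i × I^B i: 1/4 I^B I^B, 1/2 I^B i, 1/4 i i.
Crossing each possibility with the mother I^B I^B and summing P(type B): 1/4·1 + 1/2·1 + 1/4·1 = 1.
Similarly for Rh via the father's Rh distribution: P(Rh+) = 7/8.
Independent loci: 1 × 7/8 = 7/8.

7/8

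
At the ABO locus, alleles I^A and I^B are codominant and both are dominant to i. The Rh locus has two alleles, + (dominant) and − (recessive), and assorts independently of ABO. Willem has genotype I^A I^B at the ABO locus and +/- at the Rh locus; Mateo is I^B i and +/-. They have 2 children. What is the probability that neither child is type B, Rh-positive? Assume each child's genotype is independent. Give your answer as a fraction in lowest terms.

25/64

ABO cross I^A I^B × I^B i → 1/4 A, 1/2 B, 1/4 AB.
Rh cross +/- × +/- → 3/4 Rh+, 1/4 Rh-; so P(type B, Rh-positive) = 1/2 × 3/4 = 3/8 per child.
P(not type B, Rh-positive) = 5/8 for one child; (5/8)^2 = 25/64.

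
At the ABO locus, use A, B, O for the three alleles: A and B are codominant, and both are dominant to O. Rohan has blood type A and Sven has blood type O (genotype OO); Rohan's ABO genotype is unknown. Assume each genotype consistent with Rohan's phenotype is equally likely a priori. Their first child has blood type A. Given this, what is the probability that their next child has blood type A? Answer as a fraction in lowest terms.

Possible genotypes: Rohan ∈ {AA, AO}; Sven ∈ {OO}.
Weight each parental genotype pair by prior × P(type-A child):
  AA × OO: posterior weight 2/3; P(next child type A) = 1.
  AO × OO: posterior weight 1/3; P(next child type A) = 1/2.
Weighted sum = 5/6.

5/6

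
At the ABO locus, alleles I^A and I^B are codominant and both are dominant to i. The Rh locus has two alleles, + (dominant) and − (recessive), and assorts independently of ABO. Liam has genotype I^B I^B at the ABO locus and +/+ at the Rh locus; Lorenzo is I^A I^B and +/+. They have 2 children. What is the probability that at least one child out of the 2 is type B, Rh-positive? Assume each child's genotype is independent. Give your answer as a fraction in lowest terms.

ABO cross I^B I^B × I^A I^B → 1/2 B, 1/2 AB.
Rh cross +/+ × +/+ → 1 Rh+; so P(type B, Rh-positive) = 1/2 × 1 = 1/2 per child.
P(none) = (1/2)^2 = 1/4; P(at least one) = 1 − 1/4 = 3/4.

3/4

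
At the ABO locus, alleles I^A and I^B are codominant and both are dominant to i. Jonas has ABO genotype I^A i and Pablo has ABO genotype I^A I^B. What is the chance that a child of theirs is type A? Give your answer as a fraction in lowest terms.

ABO cross I^A i × I^A I^B → offspring phenotypes: 1/2 A, 1/4 B, 1/4 AB.
So P(type A) = 1/2.

1/2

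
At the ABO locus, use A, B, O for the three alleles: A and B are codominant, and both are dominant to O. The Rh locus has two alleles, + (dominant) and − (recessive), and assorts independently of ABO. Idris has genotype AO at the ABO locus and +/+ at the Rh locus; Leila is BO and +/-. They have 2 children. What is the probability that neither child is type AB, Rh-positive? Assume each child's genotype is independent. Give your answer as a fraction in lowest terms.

9/16

ABO cross AO × BO → 1/4 O, 1/4 A, 1/4 B, 1/4 AB.
Rh cross +/+ × +/- → 1 Rh+; so P(type AB, Rh-positive) = 1/4 × 1 = 1/4 per child.
P(not type AB, Rh-positive) = 3/4 for one child; (3/4)^2 = 9/16.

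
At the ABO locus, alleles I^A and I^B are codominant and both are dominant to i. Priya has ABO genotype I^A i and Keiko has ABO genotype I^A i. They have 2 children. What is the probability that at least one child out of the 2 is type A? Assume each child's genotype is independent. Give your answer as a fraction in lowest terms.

ABO cross I^A i × I^A i → 1/4 O, 3/4 A.
So P(type A) = 3/4 per child.
P(none) = (1/4)^2 = 1/16; P(at least one) = 1 − 1/16 = 15/16.

15/16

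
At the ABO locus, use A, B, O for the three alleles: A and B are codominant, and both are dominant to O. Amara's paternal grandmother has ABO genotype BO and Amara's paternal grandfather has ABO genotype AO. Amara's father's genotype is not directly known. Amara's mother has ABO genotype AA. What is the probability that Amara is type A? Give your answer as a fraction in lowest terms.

3/4

Amara's father's ABO genotype from BO × AO: 1/4 AB, 1/4 AO, 1/4 BO, 1/4 OO.
Crossing each possibility with the mother AA and summing P(type A): 1/4·1/2 + 1/4·1 + 1/4·1/2 + 1/4·1 = 3/4.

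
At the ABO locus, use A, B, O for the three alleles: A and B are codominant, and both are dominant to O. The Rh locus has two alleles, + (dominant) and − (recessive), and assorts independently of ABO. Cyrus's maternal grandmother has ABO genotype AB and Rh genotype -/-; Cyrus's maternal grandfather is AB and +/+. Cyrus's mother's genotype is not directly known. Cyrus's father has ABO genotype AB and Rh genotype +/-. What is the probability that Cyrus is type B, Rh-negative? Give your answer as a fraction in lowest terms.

1/16

Cyrus's mother's ABO genotype from AB × AB: 1/4 AA, 1/2 AB, 1/4 BB.
Crossing each possibility with the father AB and summing P(type B): 1/4·0 + 1/2·1/4 + 1/4·1/2 = 1/4.
Similarly for Rh via the mother's Rh distribution: P(Rh-) = 1/4.
Independent loci: 1/4 × 1/4 = 1/16.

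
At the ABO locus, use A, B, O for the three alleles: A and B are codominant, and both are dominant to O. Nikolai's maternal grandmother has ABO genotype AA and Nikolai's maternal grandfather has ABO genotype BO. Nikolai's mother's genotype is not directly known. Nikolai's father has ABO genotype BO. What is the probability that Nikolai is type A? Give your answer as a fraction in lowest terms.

Nikolai's mother's ABO genotype from AA × BO: 1/2 AB, 1/2 AO.
Crossing each possibility with the father BO and summing P(type A): 1/2·1/4 + 1/2·1/4 = 1/4.

1/4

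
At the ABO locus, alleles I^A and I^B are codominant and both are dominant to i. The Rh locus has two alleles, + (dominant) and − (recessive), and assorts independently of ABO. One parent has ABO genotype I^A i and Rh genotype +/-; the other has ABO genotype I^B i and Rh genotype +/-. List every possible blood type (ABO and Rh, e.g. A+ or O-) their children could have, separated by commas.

Gametes from I^A i × I^B i give offspring ABO genotypes I^A I^B, I^A i, I^B i, i i, i.e. phenotypes O, A, B, AB.
Rh cross +/- × +/- → phenotypes Rh+, Rh-.
Combining independently: O+, O-, A+, A-, B+, B-, AB+, AB-.

O+, O-, A+, A-, B+, B-, AB+, AB-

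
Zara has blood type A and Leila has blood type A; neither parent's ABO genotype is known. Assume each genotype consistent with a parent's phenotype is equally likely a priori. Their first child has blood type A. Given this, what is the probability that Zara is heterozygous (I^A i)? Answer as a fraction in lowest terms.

Possible genotypes: Zara ∈ {I^A I^A, I^A i}; Leila ∈ {I^A I^A, I^A i}.
Weight each parental genotype pair by prior × P(type-A child):
  I^A I^A × I^A I^A: posterior weight 4/15.
  I^A I^A × I^A i: posterior weight 4/15.
  I^A i × I^A I^A: posterior weight 4/15.
  I^A i × I^A i: posterior weight 1/5.
Sum the posterior weight over pairs where Zara is I^A i: 7/15.

7/15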